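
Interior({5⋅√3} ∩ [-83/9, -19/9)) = ∅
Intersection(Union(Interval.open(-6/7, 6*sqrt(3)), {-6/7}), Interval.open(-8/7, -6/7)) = EmptySet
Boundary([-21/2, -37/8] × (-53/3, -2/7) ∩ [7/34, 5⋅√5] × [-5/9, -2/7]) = ∅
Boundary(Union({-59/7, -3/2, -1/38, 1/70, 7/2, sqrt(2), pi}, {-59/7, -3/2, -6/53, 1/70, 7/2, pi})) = {-59/7, -3/2, -6/53, -1/38, 1/70, 7/2, sqrt(2), pi}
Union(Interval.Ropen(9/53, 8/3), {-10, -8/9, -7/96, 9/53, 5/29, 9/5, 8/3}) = Union({-10, -8/9, -7/96}, Interval(9/53, 8/3))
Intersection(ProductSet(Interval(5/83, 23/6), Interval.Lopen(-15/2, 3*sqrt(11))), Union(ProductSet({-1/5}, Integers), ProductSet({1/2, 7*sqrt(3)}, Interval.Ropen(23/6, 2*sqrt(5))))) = ProductSet({1/2}, Interval.Ropen(23/6, 2*sqrt(5)))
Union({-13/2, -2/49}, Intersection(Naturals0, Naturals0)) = Union({-13/2, -2/49}, Naturals0)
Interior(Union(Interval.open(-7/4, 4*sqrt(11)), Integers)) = Union(Complement(Integers, Union(Complement(Integers, Interval.open(-7/4, 4*sqrt(11))), {-7/4, 4*sqrt(11)})), Complement(Interval.open(-7/4, 4*sqrt(11)), Complement(Integers, Interval.open(-7/4, 4*sqrt(11)))), Complement(Range(-1, 14, 1), Complement(Integers, Interval.open(-7/4, 4*sqrt(11)))), Complement(Range(-1, 14, 1), Union(Complement(Integers, Interval.open(-7/4, 4*sqrt(11))), {-7/4, 4*sqrt(11)})))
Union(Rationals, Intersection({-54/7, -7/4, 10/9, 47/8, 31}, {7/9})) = Rationals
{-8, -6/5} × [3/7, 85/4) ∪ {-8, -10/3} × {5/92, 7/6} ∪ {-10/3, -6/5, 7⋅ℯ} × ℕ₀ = ({-8, -10/3} × {5/92, 7/6}) ∪ ({-10/3, -6/5, 7⋅ℯ} × ℕ₀) ∪ ({-8, -6/5} × [3/7, 85/4))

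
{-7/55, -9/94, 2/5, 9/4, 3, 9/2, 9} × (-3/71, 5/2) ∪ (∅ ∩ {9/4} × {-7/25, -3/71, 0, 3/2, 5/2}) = {-7/55, -9/94, 2/5, 9/4, 3, 9/2, 9} × (-3/71, 5/2)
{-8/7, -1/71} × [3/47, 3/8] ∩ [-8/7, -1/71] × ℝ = {-8/7, -1/71} × [3/47, 3/8]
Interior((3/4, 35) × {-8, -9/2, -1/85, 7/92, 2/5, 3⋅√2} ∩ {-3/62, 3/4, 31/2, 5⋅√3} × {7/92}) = ∅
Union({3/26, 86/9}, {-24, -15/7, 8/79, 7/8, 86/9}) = {-24, -15/7, 8/79, 3/26, 7/8, 86/9}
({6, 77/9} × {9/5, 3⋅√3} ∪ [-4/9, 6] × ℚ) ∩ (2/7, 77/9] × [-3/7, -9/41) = (2/7, 6] × (ℚ ∩ [-3/7, -9/41))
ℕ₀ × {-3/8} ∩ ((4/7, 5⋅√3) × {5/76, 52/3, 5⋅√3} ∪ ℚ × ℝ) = ℕ₀ × {-3/8}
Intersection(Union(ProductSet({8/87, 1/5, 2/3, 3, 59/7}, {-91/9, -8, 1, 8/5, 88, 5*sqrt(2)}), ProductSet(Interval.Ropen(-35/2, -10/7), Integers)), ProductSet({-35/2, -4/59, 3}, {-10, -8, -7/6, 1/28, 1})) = Union(ProductSet({-35/2}, {-10, -8, 1}), ProductSet({3}, {-8, 1}))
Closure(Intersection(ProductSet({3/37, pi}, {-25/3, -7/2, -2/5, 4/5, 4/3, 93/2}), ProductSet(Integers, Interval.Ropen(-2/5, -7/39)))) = EmptySet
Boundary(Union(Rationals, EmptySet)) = Reals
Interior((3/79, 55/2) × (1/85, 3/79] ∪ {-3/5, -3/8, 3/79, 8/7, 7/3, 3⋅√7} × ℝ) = (3/79, 55/2) × (1/85, 3/79)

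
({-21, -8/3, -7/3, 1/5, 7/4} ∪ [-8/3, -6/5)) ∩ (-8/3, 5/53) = (-8/3, -6/5)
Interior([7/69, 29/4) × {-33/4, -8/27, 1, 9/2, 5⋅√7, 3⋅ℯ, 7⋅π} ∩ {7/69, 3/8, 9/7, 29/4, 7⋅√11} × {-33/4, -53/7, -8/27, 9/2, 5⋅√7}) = ∅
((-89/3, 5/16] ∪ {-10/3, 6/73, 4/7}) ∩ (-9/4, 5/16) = (-9/4, 5/16)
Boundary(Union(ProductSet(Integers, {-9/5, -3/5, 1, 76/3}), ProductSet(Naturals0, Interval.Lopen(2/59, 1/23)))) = Union(ProductSet(Integers, {-9/5, -3/5, 1, 76/3}), ProductSet(Naturals0, Interval(2/59, 1/23)))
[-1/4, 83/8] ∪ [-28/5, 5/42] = [-28/5, 83/8]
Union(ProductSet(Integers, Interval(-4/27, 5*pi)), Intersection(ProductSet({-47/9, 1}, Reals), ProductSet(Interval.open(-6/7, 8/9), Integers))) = ProductSet(Integers, Interval(-4/27, 5*pi))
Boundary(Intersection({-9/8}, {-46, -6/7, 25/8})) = EmptySet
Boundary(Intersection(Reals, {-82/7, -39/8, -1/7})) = {-82/7, -39/8, -1/7}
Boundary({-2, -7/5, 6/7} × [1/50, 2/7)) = {-2, -7/5, 6/7} × [1/50, 2/7]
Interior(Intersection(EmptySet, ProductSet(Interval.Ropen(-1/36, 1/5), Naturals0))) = EmptySet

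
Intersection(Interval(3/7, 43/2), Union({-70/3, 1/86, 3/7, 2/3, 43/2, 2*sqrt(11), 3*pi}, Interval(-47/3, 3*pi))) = Union({43/2}, Interval(3/7, 3*pi))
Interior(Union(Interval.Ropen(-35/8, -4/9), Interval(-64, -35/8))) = Interval.open(-64, -4/9)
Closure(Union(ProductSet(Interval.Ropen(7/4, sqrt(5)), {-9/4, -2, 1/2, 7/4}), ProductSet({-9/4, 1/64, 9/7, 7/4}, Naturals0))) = Union(ProductSet({-9/4, 1/64, 9/7, 7/4}, Naturals0), ProductSet(Interval(7/4, sqrt(5)), {-9/4, -2, 1/2, 7/4}))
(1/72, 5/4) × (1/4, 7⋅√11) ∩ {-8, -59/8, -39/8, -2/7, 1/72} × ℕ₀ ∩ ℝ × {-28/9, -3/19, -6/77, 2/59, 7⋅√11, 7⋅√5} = ∅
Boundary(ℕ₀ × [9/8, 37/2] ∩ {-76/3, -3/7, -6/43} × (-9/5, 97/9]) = ∅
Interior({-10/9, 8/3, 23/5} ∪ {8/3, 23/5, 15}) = ∅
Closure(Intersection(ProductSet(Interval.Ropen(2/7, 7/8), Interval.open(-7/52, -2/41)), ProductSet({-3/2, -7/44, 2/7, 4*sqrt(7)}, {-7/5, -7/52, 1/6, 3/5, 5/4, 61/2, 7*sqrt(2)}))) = EmptySet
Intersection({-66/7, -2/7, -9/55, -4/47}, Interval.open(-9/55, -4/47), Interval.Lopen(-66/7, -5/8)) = EmptySet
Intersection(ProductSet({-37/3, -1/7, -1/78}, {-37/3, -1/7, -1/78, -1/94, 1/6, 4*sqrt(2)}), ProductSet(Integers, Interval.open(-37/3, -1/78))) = EmptySet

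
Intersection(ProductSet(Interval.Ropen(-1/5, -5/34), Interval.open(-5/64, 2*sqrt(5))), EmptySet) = EmptySet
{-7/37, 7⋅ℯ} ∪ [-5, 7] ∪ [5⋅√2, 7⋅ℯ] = [-5, 7] ∪ [5⋅√2, 7⋅ℯ]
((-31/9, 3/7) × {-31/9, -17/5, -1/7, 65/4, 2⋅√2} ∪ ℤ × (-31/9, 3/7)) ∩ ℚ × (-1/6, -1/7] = (ℤ × (-1/6, -1/7]) ∪ ((ℚ ∩ (-31/9, 3/7)) × {-1/7})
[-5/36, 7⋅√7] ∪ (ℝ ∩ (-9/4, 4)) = (-9/4, 7⋅√7]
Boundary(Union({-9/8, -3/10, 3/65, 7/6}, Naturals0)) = Union({-9/8, -3/10, 3/65, 7/6}, Naturals0)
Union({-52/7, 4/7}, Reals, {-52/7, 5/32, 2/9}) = Reals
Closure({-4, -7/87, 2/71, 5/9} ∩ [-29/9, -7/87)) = ∅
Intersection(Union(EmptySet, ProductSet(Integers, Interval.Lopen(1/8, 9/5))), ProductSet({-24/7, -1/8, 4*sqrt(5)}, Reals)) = EmptySet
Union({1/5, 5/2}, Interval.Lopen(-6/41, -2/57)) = Union({1/5, 5/2}, Interval.Lopen(-6/41, -2/57))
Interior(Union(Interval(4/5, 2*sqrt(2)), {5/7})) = Interval.open(4/5, 2*sqrt(2))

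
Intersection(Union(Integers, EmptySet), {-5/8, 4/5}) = EmptySet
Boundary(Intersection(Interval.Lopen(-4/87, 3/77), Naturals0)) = Range(0, 1, 1)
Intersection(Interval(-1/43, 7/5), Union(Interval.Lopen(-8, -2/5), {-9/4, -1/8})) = EmptySet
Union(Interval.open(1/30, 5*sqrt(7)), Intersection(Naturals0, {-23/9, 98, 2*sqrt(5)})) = Union({98}, Interval.open(1/30, 5*sqrt(7)))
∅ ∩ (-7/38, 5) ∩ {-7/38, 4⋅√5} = ∅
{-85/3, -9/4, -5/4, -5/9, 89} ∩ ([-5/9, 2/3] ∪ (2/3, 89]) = {-5/9, 89}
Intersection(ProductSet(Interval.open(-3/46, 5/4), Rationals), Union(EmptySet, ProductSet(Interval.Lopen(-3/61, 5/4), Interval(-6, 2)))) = ProductSet(Interval.open(-3/61, 5/4), Intersection(Interval(-6, 2), Rationals))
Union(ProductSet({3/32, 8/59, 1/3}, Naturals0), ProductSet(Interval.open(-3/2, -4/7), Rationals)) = Union(ProductSet({3/32, 8/59, 1/3}, Naturals0), ProductSet(Interval.open(-3/2, -4/7), Rationals))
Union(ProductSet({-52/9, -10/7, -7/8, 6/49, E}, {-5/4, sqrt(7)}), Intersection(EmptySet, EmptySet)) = ProductSet({-52/9, -10/7, -7/8, 6/49, E}, {-5/4, sqrt(7)})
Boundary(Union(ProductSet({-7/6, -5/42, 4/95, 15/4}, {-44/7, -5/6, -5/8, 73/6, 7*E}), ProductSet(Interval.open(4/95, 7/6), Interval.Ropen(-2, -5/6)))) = Union(ProductSet({4/95, 7/6}, Interval(-2, -5/6)), ProductSet({-7/6, -5/42, 4/95, 15/4}, {-44/7, -5/6, -5/8, 73/6, 7*E}), ProductSet(Interval(4/95, 7/6), {-2, -5/6}))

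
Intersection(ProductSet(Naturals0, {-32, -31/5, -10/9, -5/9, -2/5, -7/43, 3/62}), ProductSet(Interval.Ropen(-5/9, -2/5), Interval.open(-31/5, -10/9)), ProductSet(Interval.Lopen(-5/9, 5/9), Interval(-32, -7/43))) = EmptySet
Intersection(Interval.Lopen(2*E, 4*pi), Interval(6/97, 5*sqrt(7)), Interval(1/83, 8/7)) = EmptySet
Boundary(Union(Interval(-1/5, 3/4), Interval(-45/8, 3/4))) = {-45/8, 3/4}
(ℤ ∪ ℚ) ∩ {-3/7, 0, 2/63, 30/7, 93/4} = {-3/7, 0, 2/63, 30/7, 93/4}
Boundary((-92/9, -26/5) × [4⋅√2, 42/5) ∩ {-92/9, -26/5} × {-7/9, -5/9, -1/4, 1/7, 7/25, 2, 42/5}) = ∅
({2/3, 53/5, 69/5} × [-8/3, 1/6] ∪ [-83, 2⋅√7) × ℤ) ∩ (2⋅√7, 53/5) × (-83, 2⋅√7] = ∅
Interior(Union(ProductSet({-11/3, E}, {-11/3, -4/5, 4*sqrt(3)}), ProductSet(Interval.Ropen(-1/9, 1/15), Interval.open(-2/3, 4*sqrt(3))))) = ProductSet(Interval.open(-1/9, 1/15), Interval.open(-2/3, 4*sqrt(3)))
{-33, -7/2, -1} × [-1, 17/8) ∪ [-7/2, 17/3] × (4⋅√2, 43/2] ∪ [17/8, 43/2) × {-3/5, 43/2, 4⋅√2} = ({-33, -7/2, -1} × [-1, 17/8)) ∪ ([17/8, 43/2) × {-3/5, 43/2, 4⋅√2}) ∪ ([-7/2, 17/3] × (4⋅√2, 43/2])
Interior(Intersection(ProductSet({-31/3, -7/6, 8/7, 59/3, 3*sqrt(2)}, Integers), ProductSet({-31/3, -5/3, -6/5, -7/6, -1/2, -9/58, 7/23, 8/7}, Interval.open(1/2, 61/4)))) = EmptySet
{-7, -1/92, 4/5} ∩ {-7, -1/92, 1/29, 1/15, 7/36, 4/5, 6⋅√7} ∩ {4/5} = {4/5}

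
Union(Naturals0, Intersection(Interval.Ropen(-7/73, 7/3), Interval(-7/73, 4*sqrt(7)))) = Union(Interval.Ropen(-7/73, 7/3), Naturals0)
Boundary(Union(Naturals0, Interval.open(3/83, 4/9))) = Union(Complement(Naturals0, Interval.open(3/83, 4/9)), {3/83, 4/9})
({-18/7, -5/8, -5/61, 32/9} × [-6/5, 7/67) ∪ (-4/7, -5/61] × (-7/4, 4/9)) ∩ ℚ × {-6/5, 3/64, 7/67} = ({-18/7, -5/8, -5/61, 32/9} × {-6/5, 3/64}) ∪ ((ℚ ∩ (-4/7, -5/61]) × {-6/5, 3/64, 7/67})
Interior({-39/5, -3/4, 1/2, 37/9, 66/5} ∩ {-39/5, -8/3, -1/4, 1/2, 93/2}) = ∅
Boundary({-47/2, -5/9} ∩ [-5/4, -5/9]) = {-5/9}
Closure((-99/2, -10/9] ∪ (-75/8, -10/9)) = [-99/2, -10/9]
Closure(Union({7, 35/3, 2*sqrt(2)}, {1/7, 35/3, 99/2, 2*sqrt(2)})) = {1/7, 7, 35/3, 99/2, 2*sqrt(2)}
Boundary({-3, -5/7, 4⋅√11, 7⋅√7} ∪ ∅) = {-3, -5/7, 4⋅√11, 7⋅√7}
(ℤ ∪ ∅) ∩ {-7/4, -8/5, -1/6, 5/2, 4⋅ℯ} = ∅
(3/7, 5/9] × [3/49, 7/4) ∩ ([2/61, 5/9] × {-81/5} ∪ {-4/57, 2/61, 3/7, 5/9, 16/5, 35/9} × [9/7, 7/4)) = {5/9} × [9/7, 7/4)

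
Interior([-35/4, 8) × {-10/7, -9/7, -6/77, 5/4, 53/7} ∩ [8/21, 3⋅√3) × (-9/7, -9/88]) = ∅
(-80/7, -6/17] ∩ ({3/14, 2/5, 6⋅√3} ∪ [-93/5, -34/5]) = (-80/7, -34/5]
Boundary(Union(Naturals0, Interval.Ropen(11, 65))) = Complement(Naturals0, Interval.open(11, 65))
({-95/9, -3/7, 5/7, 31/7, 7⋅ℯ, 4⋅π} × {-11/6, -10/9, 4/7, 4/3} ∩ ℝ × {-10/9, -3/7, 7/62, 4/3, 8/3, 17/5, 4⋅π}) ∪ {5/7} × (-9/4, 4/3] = ({5/7} × (-9/4, 4/3]) ∪ ({-95/9, -3/7, 5/7, 31/7, 7⋅ℯ, 4⋅π} × {-10/9, 4/3})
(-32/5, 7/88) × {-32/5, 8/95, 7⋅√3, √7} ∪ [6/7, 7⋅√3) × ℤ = ([6/7, 7⋅√3) × ℤ) ∪ ((-32/5, 7/88) × {-32/5, 8/95, 7⋅√3, √7})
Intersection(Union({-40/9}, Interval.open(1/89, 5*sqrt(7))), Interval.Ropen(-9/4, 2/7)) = Interval.open(1/89, 2/7)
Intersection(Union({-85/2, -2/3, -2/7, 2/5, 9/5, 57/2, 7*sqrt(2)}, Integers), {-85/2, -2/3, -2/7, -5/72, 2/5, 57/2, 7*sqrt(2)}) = {-85/2, -2/3, -2/7, 2/5, 57/2, 7*sqrt(2)}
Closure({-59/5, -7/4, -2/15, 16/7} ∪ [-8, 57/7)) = {-59/5} ∪ [-8, 57/7]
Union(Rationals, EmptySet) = Rationals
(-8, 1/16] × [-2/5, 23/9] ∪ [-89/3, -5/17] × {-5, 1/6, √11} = ((-8, 1/16] × [-2/5, 23/9]) ∪ ([-89/3, -5/17] × {-5, 1/6, √11})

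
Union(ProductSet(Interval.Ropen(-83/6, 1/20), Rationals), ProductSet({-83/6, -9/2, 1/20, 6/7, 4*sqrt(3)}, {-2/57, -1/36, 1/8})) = Union(ProductSet({-83/6, -9/2, 1/20, 6/7, 4*sqrt(3)}, {-2/57, -1/36, 1/8}), ProductSet(Interval.Ropen(-83/6, 1/20), Rationals))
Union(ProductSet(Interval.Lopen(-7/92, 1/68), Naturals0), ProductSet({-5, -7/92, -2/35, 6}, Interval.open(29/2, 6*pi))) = Union(ProductSet({-5, -7/92, -2/35, 6}, Interval.open(29/2, 6*pi)), ProductSet(Interval.Lopen(-7/92, 1/68), Naturals0))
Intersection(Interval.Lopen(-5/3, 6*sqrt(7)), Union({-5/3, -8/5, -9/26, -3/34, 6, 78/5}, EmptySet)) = {-8/5, -9/26, -3/34, 6, 78/5}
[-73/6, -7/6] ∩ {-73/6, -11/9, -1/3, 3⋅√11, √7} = {-73/6, -11/9}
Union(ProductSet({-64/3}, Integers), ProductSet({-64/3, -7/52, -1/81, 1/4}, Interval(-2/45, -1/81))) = Union(ProductSet({-64/3}, Integers), ProductSet({-64/3, -7/52, -1/81, 1/4}, Interval(-2/45, -1/81)))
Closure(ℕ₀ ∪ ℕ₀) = ℕ₀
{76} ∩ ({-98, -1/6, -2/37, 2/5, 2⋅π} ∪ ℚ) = {76}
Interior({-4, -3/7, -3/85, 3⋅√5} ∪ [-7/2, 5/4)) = (-7/2, 5/4)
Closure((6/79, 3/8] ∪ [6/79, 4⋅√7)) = [6/79, 4⋅√7]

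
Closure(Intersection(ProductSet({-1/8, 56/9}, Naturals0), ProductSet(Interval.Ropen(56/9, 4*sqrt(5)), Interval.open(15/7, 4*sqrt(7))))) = ProductSet({56/9}, Range(3, 11, 1))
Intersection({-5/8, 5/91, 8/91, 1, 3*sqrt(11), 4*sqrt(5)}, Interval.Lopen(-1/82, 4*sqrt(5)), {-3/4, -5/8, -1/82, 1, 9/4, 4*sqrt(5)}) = {1, 4*sqrt(5)}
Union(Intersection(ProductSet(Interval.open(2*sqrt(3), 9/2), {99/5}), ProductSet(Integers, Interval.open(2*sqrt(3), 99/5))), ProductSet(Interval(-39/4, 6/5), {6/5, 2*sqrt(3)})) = ProductSet(Interval(-39/4, 6/5), {6/5, 2*sqrt(3)})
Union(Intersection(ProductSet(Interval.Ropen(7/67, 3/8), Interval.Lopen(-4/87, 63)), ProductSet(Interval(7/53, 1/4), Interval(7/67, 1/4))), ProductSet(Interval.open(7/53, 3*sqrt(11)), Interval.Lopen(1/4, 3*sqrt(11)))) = Union(ProductSet(Interval(7/53, 1/4), Interval(7/67, 1/4)), ProductSet(Interval.open(7/53, 3*sqrt(11)), Interval.Lopen(1/4, 3*sqrt(11))))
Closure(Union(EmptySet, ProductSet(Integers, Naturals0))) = ProductSet(Integers, Naturals0)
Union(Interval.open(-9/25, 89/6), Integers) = Union(Integers, Interval.open(-9/25, 89/6))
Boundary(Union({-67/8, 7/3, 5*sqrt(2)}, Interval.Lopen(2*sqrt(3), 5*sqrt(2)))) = {-67/8, 7/3, 5*sqrt(2), 2*sqrt(3)}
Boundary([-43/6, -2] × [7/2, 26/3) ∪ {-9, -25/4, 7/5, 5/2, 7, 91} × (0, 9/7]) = ({-43/6, -2} × [7/2, 26/3]) ∪ ([-43/6, -2] × {7/2, 26/3}) ∪ ({-9, -25/4, 7/5, 5/2, 7, 91} × [0, 9/7])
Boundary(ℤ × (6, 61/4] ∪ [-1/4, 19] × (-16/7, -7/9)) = (ℤ × [6, 61/4]) ∪ ({-1/4, 19} × [-16/7, -7/9]) ∪ ([-1/4, 19] × {-16/7, -7/9})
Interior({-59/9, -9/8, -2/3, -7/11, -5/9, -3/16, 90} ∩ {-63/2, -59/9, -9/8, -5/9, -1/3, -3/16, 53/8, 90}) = ∅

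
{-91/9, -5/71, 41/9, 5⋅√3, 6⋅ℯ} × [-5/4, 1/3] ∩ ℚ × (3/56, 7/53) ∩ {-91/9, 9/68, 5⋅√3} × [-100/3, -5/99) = ∅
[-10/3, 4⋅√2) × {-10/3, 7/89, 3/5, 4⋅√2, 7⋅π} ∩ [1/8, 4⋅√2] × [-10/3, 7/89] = [1/8, 4⋅√2) × {-10/3, 7/89}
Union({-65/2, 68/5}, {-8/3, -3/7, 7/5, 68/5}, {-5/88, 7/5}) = {-65/2, -8/3, -3/7, -5/88, 7/5, 68/5}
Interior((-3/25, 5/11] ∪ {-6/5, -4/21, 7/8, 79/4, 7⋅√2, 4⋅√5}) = (-3/25, 5/11)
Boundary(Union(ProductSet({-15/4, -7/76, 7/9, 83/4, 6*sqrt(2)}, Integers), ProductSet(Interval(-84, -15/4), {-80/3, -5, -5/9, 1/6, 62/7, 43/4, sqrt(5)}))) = Union(ProductSet({-15/4, -7/76, 7/9, 83/4, 6*sqrt(2)}, Integers), ProductSet(Interval(-84, -15/4), {-80/3, -5, -5/9, 1/6, 62/7, 43/4, sqrt(5)}))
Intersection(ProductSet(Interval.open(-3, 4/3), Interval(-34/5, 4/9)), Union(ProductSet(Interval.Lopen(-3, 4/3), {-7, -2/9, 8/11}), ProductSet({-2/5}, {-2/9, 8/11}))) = ProductSet(Interval.open(-3, 4/3), {-2/9})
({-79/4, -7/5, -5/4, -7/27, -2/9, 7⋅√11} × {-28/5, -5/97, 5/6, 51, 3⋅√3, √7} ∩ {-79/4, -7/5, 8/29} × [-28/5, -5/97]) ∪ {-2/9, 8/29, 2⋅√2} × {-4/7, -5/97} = ({-79/4, -7/5} × {-28/5, -5/97}) ∪ ({-2/9, 8/29, 2⋅√2} × {-4/7, -5/97})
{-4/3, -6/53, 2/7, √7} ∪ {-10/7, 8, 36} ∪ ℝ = ℝ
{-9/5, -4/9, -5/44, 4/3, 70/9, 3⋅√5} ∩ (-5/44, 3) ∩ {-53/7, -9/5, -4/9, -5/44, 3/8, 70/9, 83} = ∅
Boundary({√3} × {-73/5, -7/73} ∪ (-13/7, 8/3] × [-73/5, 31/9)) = ({-13/7, 8/3} × [-73/5, 31/9]) ∪ ([-13/7, 8/3] × {-73/5, 31/9})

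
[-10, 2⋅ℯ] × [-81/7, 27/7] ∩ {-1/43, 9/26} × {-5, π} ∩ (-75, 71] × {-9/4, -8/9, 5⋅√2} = ∅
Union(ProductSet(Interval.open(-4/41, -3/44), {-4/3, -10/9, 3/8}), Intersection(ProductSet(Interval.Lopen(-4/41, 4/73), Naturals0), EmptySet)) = ProductSet(Interval.open(-4/41, -3/44), {-4/3, -10/9, 3/8})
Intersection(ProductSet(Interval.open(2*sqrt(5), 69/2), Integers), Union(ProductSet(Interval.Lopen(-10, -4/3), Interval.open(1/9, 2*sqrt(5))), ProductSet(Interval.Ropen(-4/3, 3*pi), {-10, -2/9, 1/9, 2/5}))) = ProductSet(Interval.open(2*sqrt(5), 3*pi), {-10})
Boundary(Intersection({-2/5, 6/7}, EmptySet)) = EmptySet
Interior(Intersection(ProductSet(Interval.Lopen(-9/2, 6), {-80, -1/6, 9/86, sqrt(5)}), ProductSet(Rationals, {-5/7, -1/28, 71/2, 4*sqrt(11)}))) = EmptySet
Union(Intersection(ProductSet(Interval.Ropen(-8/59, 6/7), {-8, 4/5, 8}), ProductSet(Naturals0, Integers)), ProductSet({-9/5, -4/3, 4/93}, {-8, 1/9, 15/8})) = Union(ProductSet({-9/5, -4/3, 4/93}, {-8, 1/9, 15/8}), ProductSet(Range(0, 1, 1), {-8, 8}))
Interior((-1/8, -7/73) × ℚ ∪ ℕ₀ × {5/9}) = ∅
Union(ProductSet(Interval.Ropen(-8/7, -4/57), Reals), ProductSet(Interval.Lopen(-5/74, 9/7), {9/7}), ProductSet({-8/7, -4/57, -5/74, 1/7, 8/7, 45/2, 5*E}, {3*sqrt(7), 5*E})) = Union(ProductSet({-8/7, -4/57, -5/74, 1/7, 8/7, 45/2, 5*E}, {3*sqrt(7), 5*E}), ProductSet(Interval.Ropen(-8/7, -4/57), Reals), ProductSet(Interval.Lopen(-5/74, 9/7), {9/7}))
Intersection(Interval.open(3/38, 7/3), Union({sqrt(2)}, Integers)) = Union({sqrt(2)}, Range(1, 3, 1))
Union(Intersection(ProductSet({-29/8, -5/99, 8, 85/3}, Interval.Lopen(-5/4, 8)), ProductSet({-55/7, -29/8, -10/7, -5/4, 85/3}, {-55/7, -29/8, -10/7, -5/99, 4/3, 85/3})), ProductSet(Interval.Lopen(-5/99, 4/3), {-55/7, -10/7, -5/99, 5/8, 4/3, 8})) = Union(ProductSet({-29/8, 85/3}, {-5/99, 4/3}), ProductSet(Interval.Lopen(-5/99, 4/3), {-55/7, -10/7, -5/99, 5/8, 4/3, 8}))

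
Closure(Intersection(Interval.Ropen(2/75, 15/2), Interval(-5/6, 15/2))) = Interval(2/75, 15/2)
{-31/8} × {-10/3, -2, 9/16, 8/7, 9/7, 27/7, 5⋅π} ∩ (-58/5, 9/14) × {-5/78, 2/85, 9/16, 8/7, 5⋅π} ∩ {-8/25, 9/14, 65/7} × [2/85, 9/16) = ∅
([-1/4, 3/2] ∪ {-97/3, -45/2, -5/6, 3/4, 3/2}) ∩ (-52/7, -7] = ∅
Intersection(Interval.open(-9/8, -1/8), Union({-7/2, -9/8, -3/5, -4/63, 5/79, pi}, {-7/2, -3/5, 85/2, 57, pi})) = {-3/5}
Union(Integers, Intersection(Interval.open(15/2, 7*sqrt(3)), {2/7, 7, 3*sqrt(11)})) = Union({3*sqrt(11)}, Integers)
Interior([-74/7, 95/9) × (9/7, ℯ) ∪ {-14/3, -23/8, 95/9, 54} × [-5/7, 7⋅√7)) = (-74/7, 95/9) × (9/7, ℯ)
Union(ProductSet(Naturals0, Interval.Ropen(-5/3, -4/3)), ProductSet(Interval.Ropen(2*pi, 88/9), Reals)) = Union(ProductSet(Interval.Ropen(2*pi, 88/9), Reals), ProductSet(Naturals0, Interval.Ropen(-5/3, -4/3)))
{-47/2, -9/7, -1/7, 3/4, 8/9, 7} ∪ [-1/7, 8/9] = {-47/2, -9/7, 7} ∪ [-1/7, 8/9]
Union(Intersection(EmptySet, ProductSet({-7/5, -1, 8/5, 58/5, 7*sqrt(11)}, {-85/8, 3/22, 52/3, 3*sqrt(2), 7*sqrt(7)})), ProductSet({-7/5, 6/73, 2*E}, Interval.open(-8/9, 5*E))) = ProductSet({-7/5, 6/73, 2*E}, Interval.open(-8/9, 5*E))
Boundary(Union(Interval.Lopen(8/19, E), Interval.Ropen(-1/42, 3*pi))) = {-1/42, 3*pi}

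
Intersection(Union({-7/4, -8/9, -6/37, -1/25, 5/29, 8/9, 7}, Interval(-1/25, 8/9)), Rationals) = Union({-7/4, -8/9, -6/37, 7}, Intersection(Interval(-1/25, 8/9), Rationals))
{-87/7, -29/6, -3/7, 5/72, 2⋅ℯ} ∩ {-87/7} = {-87/7}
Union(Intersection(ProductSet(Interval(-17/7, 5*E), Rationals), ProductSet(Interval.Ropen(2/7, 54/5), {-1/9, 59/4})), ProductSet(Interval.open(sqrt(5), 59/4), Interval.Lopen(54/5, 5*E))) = Union(ProductSet(Interval.Ropen(2/7, 54/5), {-1/9, 59/4}), ProductSet(Interval.open(sqrt(5), 59/4), Interval.Lopen(54/5, 5*E)))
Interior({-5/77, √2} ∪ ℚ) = ∅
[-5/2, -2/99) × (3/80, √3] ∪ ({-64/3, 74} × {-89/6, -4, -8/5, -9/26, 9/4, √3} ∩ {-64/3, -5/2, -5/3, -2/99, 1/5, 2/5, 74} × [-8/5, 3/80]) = ({-64/3, 74} × {-8/5, -9/26}) ∪ ([-5/2, -2/99) × (3/80, √3])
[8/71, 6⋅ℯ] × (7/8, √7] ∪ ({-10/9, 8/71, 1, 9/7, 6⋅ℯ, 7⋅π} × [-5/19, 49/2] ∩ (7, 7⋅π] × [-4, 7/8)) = ({6⋅ℯ, 7⋅π} × [-5/19, 7/8)) ∪ ([8/71, 6⋅ℯ] × (7/8, √7])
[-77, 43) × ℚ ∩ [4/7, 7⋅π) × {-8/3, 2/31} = [4/7, 7⋅π) × {-8/3, 2/31}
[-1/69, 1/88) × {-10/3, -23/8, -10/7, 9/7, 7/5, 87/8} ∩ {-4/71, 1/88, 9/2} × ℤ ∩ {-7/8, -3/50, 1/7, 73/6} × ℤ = ∅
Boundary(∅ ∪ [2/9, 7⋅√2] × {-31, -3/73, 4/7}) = [2/9, 7⋅√2] × {-31, -3/73, 4/7}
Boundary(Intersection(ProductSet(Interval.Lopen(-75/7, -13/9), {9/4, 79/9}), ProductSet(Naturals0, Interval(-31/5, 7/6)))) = EmptySet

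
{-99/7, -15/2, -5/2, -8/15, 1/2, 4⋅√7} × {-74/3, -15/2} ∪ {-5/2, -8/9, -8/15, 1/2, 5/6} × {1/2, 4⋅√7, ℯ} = ({-5/2, -8/9, -8/15, 1/2, 5/6} × {1/2, 4⋅√7, ℯ}) ∪ ({-99/7, -15/2, -5/2, -8/15, 1/2, 4⋅√7} × {-74/3, -15/2})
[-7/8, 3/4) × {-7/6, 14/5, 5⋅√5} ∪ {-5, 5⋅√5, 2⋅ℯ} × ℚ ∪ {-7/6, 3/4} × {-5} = ({-7/6, 3/4} × {-5}) ∪ ({-5, 5⋅√5, 2⋅ℯ} × ℚ) ∪ ([-7/8, 3/4) × {-7/6, 14/5, 5⋅√5})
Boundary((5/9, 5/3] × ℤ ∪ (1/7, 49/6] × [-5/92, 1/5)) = ({1/7, 49/6} × [-5/92, 1/5]) ∪ ([1/7, 49/6] × {-5/92, 1/5}) ∪ ([5/9, 5/3] × ℤ \ (-5/92, 1/5))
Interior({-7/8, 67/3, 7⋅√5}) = ∅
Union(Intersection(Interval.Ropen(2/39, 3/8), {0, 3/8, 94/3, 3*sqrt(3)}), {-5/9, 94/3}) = {-5/9, 94/3}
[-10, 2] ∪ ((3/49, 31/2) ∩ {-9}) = [-10, 2]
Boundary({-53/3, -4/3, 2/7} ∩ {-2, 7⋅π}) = ∅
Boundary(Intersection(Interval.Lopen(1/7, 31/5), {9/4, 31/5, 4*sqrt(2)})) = {9/4, 31/5, 4*sqrt(2)}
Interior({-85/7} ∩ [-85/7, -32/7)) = ∅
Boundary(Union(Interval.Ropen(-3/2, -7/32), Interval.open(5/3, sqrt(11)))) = {-3/2, -7/32, 5/3, sqrt(11)}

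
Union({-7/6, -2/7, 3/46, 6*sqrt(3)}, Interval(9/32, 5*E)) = Union({-7/6, -2/7, 3/46}, Interval(9/32, 5*E))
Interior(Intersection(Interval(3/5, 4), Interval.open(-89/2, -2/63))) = EmptySet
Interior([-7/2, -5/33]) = (-7/2, -5/33)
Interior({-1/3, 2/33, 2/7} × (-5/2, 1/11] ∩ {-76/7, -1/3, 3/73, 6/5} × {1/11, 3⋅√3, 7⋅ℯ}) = ∅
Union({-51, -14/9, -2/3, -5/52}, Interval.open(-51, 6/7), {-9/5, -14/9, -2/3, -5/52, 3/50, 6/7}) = Interval(-51, 6/7)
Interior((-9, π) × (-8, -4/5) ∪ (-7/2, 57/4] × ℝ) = ((-9, π) × (-8, -4/5)) ∪ ((-7/2, 57/4) × (-∞, ∞))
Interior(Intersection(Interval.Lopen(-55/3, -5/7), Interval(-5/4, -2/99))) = Interval.open(-5/4, -5/7)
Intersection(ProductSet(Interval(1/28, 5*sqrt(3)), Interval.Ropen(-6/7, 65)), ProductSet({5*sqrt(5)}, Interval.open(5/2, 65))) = EmptySet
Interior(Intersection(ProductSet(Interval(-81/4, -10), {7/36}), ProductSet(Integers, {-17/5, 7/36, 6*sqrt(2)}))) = EmptySet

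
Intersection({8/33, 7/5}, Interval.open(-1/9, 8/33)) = EmptySet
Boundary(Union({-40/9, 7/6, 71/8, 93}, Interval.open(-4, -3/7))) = {-40/9, -4, -3/7, 7/6, 71/8, 93}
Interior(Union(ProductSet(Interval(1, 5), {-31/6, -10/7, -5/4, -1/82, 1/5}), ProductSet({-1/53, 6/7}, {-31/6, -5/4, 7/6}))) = EmptySet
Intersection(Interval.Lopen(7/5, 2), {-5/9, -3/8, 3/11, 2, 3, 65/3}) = {2}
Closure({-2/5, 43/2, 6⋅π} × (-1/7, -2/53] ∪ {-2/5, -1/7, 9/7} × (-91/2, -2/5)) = ({-2/5, -1/7, 9/7} × [-91/2, -2/5]) ∪ ({-2/5, 43/2, 6⋅π} × [-1/7, -2/53])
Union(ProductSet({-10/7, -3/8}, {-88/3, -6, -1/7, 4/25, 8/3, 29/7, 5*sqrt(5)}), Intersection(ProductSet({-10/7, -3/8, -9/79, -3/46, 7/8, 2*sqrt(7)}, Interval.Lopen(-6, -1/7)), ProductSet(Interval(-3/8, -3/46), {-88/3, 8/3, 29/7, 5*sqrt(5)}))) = ProductSet({-10/7, -3/8}, {-88/3, -6, -1/7, 4/25, 8/3, 29/7, 5*sqrt(5)})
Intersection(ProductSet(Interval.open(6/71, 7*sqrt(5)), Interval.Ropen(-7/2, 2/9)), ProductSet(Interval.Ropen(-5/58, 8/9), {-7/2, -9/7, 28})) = ProductSet(Interval.open(6/71, 8/9), {-7/2, -9/7})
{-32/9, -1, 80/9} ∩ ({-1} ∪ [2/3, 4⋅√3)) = {-1}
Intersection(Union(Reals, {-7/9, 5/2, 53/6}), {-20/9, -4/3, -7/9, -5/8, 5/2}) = {-20/9, -4/3, -7/9, -5/8, 5/2}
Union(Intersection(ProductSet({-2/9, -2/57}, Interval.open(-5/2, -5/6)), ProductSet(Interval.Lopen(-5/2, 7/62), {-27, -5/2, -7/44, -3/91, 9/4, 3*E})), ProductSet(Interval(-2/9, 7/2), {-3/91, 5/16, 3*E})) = ProductSet(Interval(-2/9, 7/2), {-3/91, 5/16, 3*E})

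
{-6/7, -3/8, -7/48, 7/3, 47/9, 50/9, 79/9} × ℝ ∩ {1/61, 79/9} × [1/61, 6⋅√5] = {79/9} × [1/61, 6⋅√5]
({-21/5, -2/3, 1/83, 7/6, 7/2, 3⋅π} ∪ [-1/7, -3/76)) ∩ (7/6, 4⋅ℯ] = {7/2, 3⋅π}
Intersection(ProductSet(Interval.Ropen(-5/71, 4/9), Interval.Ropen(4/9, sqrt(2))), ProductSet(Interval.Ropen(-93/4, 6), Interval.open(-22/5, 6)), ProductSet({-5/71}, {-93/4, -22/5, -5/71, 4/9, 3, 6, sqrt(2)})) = ProductSet({-5/71}, {4/9})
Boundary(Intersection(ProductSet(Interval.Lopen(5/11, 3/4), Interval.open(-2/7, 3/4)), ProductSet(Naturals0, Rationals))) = EmptySet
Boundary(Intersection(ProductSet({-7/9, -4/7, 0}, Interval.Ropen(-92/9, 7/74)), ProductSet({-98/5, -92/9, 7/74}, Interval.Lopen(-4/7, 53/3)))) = EmptySet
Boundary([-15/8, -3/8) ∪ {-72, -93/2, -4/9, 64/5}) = {-72, -93/2, -15/8, -3/8, 64/5}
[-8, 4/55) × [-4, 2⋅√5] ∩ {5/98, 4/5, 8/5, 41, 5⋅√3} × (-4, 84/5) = {5/98} × (-4, 2⋅√5]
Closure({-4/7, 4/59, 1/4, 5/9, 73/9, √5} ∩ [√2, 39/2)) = {73/9, √5}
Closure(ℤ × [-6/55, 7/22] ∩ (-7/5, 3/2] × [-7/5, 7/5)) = {-1, 0, 1} × [-6/55, 7/22]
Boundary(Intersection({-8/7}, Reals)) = {-8/7}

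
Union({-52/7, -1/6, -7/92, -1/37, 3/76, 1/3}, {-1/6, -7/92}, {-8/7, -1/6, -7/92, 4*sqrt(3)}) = {-52/7, -8/7, -1/6, -7/92, -1/37, 3/76, 1/3, 4*sqrt(3)}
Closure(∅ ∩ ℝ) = ∅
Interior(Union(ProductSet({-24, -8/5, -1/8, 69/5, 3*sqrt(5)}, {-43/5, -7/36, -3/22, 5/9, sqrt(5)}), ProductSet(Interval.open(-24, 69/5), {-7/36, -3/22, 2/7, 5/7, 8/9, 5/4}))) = EmptySet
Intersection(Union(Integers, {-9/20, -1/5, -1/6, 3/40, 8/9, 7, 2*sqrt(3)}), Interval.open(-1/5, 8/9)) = Union({-1/6, 3/40}, Range(0, 1, 1))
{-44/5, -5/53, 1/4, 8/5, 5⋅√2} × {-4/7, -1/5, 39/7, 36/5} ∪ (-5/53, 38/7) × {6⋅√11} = ((-5/53, 38/7) × {6⋅√11}) ∪ ({-44/5, -5/53, 1/4, 8/5, 5⋅√2} × {-4/7, -1/5, 39/7, 36/5})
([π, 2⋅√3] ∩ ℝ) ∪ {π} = [π, 2⋅√3]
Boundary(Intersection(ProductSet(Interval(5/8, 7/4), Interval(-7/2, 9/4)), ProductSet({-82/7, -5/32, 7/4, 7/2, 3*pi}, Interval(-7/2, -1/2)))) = ProductSet({7/4}, Interval(-7/2, -1/2))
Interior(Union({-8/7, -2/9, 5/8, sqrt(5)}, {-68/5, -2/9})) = EmptySet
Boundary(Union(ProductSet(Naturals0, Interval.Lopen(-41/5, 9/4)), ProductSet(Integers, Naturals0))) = Union(ProductSet(Integers, Naturals0), ProductSet(Naturals0, Interval(-41/5, 9/4)))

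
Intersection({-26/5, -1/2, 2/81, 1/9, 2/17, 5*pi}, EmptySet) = EmptySet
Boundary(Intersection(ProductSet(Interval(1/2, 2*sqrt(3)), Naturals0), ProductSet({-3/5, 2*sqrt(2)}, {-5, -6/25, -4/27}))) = EmptySet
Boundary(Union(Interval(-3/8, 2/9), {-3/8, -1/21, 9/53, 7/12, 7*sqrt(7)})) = {-3/8, 2/9, 7/12, 7*sqrt(7)}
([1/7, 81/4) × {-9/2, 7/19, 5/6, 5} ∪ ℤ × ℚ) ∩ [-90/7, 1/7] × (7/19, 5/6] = ({1/7} × {5/6}) ∪ ({-12, -11, …, 0} × (ℚ ∩ (7/19, 5/6]))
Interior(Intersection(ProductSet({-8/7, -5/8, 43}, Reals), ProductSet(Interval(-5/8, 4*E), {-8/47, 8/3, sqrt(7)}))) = EmptySet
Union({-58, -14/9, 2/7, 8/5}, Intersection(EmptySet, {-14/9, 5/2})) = {-58, -14/9, 2/7, 8/5}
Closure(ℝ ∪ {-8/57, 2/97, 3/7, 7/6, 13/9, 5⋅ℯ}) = ℝ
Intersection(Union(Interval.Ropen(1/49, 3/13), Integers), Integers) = Integers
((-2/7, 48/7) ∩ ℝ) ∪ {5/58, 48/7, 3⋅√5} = (-2/7, 48/7]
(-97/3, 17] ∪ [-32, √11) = (-97/3, 17]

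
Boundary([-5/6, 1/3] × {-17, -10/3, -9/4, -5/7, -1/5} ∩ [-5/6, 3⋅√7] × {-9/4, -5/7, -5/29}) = [-5/6, 1/3] × {-9/4, -5/7}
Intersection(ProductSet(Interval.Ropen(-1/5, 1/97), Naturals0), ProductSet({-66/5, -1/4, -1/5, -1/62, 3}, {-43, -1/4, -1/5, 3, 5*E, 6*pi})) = ProductSet({-1/5, -1/62}, {3})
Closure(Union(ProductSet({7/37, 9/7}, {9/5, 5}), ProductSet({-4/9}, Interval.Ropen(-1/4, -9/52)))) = Union(ProductSet({-4/9}, Interval(-1/4, -9/52)), ProductSet({7/37, 9/7}, {9/5, 5}))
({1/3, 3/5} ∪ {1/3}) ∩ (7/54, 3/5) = {1/3}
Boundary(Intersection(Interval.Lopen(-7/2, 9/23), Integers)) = Range(-3, 1, 1)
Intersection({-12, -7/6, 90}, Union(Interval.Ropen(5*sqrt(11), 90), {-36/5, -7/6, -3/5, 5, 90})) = {-7/6, 90}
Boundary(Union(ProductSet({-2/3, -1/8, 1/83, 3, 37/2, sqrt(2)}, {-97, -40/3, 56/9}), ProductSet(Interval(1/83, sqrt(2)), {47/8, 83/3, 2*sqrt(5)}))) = Union(ProductSet({-2/3, -1/8, 1/83, 3, 37/2, sqrt(2)}, {-97, -40/3, 56/9}), ProductSet(Interval(1/83, sqrt(2)), {47/8, 83/3, 2*sqrt(5)}))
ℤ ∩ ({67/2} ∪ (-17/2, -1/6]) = {-8, -7, …, -1}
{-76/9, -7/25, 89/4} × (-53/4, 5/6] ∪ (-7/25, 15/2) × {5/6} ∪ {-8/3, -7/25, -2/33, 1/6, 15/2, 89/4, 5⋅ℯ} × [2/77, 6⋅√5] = ((-7/25, 15/2) × {5/6}) ∪ ({-76/9, -7/25, 89/4} × (-53/4, 5/6]) ∪ ({-8/3, -7/25, -2/33, 1/6, 15/2, 89/4, 5⋅ℯ} × [2/77, 6⋅√5])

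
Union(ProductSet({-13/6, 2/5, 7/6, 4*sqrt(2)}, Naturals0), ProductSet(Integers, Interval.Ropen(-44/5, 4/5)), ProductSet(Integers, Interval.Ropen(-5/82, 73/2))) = Union(ProductSet({-13/6, 2/5, 7/6, 4*sqrt(2)}, Naturals0), ProductSet(Integers, Interval.Ropen(-44/5, 73/2)))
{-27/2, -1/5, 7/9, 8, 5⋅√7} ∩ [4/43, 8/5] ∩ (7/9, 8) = ∅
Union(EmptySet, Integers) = Integers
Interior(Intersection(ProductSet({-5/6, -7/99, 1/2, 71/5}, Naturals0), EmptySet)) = EmptySet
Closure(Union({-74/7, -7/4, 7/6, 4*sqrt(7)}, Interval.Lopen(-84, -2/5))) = Union({7/6, 4*sqrt(7)}, Interval(-84, -2/5))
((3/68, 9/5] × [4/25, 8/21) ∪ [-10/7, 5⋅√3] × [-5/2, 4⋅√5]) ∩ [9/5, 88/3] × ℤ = [9/5, 5⋅√3] × {-2, -1, …, 8}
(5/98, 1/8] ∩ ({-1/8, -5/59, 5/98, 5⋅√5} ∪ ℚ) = ℚ ∩ (5/98, 1/8]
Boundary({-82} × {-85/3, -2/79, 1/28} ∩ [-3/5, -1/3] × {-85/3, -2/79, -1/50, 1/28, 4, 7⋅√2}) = ∅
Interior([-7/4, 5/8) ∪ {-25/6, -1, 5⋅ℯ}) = (-7/4, 5/8)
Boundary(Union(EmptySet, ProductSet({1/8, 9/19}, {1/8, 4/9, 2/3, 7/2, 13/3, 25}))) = ProductSet({1/8, 9/19}, {1/8, 4/9, 2/3, 7/2, 13/3, 25})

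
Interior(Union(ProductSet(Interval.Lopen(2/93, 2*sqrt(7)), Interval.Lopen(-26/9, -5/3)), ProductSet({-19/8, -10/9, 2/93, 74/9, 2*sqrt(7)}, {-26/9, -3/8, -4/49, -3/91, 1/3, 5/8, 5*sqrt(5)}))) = ProductSet(Interval.open(2/93, 2*sqrt(7)), Interval.open(-26/9, -5/3))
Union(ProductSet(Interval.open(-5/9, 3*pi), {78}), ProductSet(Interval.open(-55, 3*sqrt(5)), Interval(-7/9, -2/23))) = Union(ProductSet(Interval.open(-55, 3*sqrt(5)), Interval(-7/9, -2/23)), ProductSet(Interval.open(-5/9, 3*pi), {78}))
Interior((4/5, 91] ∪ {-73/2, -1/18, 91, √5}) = (4/5, 91)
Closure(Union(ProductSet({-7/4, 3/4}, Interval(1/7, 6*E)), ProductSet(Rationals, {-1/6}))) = Union(ProductSet({-7/4, 3/4}, Interval(1/7, 6*E)), ProductSet(Reals, {-1/6}))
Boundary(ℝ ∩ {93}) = {93}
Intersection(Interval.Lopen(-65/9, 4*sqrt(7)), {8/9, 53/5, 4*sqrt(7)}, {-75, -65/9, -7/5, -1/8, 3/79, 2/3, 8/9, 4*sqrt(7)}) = {8/9, 4*sqrt(7)}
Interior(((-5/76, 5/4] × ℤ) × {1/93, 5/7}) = ∅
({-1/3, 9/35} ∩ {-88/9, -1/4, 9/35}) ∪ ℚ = ℚ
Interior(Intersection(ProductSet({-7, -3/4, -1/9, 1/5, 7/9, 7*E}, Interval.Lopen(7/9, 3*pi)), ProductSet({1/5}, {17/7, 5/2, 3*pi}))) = EmptySet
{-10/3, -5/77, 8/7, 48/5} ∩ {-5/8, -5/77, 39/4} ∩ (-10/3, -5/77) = ∅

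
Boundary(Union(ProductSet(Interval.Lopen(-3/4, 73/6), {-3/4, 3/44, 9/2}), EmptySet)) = ProductSet(Interval(-3/4, 73/6), {-3/4, 3/44, 9/2})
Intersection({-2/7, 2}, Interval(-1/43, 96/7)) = {2}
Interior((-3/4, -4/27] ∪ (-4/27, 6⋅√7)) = (-3/4, 6⋅√7)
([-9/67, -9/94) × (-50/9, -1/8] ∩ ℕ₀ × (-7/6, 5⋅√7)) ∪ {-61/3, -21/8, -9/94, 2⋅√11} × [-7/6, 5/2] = {-61/3, -21/8, -9/94, 2⋅√11} × [-7/6, 5/2]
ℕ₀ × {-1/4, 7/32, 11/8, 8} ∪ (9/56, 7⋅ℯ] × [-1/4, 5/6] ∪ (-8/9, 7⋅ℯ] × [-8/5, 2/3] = (ℕ₀ × {-1/4, 7/32, 11/8, 8}) ∪ ((-8/9, 7⋅ℯ] × [-8/5, 2/3]) ∪ ((9/56, 7⋅ℯ] × [-1/4, 5/6])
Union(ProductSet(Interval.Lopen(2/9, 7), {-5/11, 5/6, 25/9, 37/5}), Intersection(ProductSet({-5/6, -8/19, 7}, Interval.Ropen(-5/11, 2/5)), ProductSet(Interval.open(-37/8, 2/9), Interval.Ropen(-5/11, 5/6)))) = Union(ProductSet({-5/6, -8/19}, Interval.Ropen(-5/11, 2/5)), ProductSet(Interval.Lopen(2/9, 7), {-5/11, 5/6, 25/9, 37/5}))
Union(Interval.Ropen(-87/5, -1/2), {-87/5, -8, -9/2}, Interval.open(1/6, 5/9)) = Union(Interval.Ropen(-87/5, -1/2), Interval.open(1/6, 5/9))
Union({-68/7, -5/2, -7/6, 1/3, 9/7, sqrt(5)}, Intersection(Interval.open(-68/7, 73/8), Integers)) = Union({-68/7, -5/2, -7/6, 1/3, 9/7, sqrt(5)}, Range(-9, 10, 1))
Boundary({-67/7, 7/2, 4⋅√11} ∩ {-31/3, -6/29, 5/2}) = ∅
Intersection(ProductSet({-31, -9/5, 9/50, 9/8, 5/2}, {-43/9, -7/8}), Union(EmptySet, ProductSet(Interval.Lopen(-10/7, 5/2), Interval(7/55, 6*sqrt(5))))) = EmptySet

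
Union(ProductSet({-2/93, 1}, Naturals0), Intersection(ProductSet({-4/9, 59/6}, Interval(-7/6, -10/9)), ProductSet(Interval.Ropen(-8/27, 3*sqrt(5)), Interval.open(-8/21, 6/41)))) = ProductSet({-2/93, 1}, Naturals0)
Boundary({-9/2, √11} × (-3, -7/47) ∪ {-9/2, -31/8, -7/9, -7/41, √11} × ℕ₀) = ({-9/2, -31/8, -7/9, -7/41, √11} × ℕ₀) ∪ ({-9/2, √11} × [-3, -7/47])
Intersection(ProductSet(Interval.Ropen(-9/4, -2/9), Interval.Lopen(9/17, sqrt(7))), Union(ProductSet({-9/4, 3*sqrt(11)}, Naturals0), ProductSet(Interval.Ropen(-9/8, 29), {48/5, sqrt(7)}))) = Union(ProductSet({-9/4}, Range(1, 3, 1)), ProductSet(Interval.Ropen(-9/8, -2/9), {sqrt(7)}))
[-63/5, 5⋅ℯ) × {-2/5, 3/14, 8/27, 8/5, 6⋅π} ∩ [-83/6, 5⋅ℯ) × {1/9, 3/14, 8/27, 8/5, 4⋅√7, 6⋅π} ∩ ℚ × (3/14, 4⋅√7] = (ℚ ∩ [-63/5, 5⋅ℯ)) × {8/27, 8/5}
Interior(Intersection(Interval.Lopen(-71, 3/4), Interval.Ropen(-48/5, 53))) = Interval.open(-48/5, 3/4)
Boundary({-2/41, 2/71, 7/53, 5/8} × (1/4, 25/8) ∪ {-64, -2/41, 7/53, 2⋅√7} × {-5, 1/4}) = ({-2/41, 2/71, 7/53, 5/8} × [1/4, 25/8]) ∪ ({-64, -2/41, 7/53, 2⋅√7} × {-5, 1/4})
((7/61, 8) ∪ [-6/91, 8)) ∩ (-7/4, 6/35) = [-6/91, 6/35)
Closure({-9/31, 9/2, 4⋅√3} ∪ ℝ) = ℝ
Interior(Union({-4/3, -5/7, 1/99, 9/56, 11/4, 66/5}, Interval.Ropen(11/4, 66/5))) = Interval.open(11/4, 66/5)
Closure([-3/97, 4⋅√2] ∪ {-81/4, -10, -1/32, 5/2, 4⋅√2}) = {-81/4, -10, -1/32} ∪ [-3/97, 4⋅√2]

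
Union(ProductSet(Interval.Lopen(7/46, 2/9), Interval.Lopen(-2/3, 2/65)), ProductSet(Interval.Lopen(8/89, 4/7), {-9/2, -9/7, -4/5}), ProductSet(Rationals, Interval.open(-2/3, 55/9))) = Union(ProductSet(Interval.Lopen(8/89, 4/7), {-9/2, -9/7, -4/5}), ProductSet(Interval.Lopen(7/46, 2/9), Interval.Lopen(-2/3, 2/65)), ProductSet(Rationals, Interval.open(-2/3, 55/9)))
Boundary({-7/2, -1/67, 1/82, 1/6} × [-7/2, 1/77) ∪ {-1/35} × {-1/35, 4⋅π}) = ({-1/35} × {-1/35, 4⋅π}) ∪ ({-7/2, -1/67, 1/82, 1/6} × [-7/2, 1/77])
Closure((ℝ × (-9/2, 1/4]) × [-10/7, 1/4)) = ((ℝ × {-9/2, 1/4}) × [-10/7, 1/4]) ∪ ((ℝ × [-9/2, 1/4]) × {-10/7, 1/4}) ∪ ((ℝ × (-9/2, 1/4]) × [-10/7, 1/4))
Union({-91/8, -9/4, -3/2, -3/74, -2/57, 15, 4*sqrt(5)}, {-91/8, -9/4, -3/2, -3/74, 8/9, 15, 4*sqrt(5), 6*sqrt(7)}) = {-91/8, -9/4, -3/2, -3/74, -2/57, 8/9, 15, 4*sqrt(5), 6*sqrt(7)}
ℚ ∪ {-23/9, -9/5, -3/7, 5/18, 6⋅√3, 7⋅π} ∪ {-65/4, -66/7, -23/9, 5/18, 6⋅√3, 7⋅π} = ℚ ∪ {6⋅√3, 7⋅π}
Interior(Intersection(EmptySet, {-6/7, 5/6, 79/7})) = EmptySet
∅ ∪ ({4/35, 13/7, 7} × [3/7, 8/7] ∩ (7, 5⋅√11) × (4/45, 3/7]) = ∅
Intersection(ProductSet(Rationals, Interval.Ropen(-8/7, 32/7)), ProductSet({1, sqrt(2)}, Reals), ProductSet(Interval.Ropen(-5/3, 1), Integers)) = EmptySet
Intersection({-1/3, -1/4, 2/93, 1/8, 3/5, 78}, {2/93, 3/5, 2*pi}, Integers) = EmptySet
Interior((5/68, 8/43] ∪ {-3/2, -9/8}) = (5/68, 8/43)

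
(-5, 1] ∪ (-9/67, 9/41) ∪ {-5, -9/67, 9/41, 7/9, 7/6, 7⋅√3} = [-5, 1] ∪ {7/6, 7⋅√3}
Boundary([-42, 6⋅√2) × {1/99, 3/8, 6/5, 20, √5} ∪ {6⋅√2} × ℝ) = ({6⋅√2} × ℝ) ∪ ([-42, 6⋅√2] × {1/99, 3/8, 6/5, 20, √5})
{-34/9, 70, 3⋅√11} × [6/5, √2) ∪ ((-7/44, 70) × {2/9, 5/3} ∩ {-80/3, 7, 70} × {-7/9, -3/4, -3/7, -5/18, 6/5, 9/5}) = {-34/9, 70, 3⋅√11} × [6/5, √2)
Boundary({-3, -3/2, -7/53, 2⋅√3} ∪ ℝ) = ∅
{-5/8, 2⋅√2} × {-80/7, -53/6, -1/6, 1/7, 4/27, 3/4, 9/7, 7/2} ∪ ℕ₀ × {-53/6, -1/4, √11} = (ℕ₀ × {-53/6, -1/4, √11}) ∪ ({-5/8, 2⋅√2} × {-80/7, -53/6, -1/6, 1/7, 4/27, 3/4, 9/7, 7/2})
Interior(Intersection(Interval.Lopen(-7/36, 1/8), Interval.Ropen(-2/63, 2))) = Interval.open(-2/63, 1/8)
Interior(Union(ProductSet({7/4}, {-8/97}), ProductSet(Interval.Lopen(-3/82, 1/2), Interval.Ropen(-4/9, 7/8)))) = ProductSet(Interval.open(-3/82, 1/2), Interval.open(-4/9, 7/8))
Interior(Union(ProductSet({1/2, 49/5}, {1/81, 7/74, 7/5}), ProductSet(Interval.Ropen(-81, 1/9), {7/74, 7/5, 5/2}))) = EmptySet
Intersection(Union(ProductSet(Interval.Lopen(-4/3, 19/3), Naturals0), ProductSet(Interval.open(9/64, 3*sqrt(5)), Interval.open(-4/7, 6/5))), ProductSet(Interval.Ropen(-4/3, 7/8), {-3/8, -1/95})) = ProductSet(Interval.open(9/64, 7/8), {-3/8, -1/95})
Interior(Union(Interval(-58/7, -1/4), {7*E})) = Interval.open(-58/7, -1/4)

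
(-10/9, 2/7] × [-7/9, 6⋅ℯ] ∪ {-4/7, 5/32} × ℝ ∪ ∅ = ({-4/7, 5/32} × ℝ) ∪ ((-10/9, 2/7] × [-7/9, 6⋅ℯ])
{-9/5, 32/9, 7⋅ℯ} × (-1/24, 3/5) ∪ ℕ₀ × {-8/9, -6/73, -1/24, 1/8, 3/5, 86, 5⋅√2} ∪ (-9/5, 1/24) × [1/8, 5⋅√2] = ({-9/5, 32/9, 7⋅ℯ} × (-1/24, 3/5)) ∪ (ℕ₀ × {-8/9, -6/73, -1/24, 1/8, 3/5, 86, 5⋅√2}) ∪ ((-9/5, 1/24) × [1/8, 5⋅√2])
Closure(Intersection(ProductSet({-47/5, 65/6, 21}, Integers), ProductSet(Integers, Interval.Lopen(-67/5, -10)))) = ProductSet({21}, Range(-13, -9, 1))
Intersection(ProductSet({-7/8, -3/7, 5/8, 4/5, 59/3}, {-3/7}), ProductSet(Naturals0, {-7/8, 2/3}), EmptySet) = EmptySet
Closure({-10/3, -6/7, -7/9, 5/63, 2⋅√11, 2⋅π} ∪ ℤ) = ℤ ∪ {-10/3, -6/7, -7/9, 5/63, 2⋅√11, 2⋅π}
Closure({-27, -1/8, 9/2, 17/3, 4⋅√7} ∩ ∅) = ∅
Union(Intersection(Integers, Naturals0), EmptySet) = Naturals0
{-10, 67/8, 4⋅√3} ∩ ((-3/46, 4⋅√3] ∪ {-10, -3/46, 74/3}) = {-10, 4⋅√3}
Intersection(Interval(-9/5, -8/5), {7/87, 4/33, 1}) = EmptySet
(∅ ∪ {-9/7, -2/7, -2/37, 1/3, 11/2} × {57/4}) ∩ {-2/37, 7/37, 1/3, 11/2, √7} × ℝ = {-2/37, 1/3, 11/2} × {57/4}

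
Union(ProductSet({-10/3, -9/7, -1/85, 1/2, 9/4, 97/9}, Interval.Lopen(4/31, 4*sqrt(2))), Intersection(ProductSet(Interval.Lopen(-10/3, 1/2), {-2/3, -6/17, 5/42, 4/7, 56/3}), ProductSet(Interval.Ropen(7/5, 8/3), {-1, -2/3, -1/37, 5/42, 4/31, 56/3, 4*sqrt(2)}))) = ProductSet({-10/3, -9/7, -1/85, 1/2, 9/4, 97/9}, Interval.Lopen(4/31, 4*sqrt(2)))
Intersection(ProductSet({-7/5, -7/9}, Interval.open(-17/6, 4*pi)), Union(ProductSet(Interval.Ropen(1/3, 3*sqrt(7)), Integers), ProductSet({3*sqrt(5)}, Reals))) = EmptySet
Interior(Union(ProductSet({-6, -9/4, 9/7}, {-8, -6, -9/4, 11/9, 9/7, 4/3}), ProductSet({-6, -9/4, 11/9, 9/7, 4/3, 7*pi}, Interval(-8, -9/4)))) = EmptySet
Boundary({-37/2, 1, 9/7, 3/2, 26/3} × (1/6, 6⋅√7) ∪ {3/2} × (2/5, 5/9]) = {-37/2, 1, 9/7, 3/2, 26/3} × [1/6, 6⋅√7]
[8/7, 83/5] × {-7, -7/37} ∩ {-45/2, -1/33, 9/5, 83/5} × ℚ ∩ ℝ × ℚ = {9/5, 83/5} × {-7, -7/37}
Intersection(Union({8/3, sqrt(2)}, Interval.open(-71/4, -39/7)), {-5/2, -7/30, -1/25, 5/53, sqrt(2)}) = {sqrt(2)}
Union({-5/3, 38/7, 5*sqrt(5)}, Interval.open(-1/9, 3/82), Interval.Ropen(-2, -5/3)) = Union({38/7, 5*sqrt(5)}, Interval(-2, -5/3), Interval.open(-1/9, 3/82))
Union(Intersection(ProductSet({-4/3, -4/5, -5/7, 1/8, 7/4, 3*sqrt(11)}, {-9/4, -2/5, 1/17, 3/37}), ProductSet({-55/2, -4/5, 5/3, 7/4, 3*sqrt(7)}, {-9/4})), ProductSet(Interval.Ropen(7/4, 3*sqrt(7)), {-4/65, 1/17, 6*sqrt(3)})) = Union(ProductSet({-4/5, 7/4}, {-9/4}), ProductSet(Interval.Ropen(7/4, 3*sqrt(7)), {-4/65, 1/17, 6*sqrt(3)}))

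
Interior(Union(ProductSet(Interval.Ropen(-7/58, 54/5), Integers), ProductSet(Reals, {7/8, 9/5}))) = EmptySet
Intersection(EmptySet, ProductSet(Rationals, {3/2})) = EmptySet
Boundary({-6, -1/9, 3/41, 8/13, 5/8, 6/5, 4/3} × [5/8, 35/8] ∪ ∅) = {-6, -1/9, 3/41, 8/13, 5/8, 6/5, 4/3} × [5/8, 35/8]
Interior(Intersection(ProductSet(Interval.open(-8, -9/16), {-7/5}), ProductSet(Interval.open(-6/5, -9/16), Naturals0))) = EmptySet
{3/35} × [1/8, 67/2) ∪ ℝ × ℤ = (ℝ × ℤ) ∪ ({3/35} × [1/8, 67/2))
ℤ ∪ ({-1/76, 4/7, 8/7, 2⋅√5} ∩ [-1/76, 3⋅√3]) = ℤ ∪ {-1/76, 4/7, 8/7, 2⋅√5}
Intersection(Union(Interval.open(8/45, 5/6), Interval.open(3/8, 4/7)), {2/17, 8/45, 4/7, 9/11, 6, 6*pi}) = {4/7, 9/11}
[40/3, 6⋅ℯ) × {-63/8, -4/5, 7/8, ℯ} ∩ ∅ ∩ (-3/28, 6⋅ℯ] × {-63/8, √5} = ∅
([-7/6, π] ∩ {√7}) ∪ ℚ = ℚ ∪ {√7}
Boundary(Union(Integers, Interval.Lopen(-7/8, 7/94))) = Union(Complement(Integers, Interval.open(-7/8, 7/94)), {-7/8, 7/94})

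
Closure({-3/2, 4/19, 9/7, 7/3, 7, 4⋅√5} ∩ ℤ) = {7}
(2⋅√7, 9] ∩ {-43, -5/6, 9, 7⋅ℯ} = {9}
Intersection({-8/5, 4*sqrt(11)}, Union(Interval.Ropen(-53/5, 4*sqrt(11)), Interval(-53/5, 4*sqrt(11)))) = {-8/5, 4*sqrt(11)}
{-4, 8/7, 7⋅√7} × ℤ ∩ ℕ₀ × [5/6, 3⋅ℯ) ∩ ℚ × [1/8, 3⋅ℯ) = ∅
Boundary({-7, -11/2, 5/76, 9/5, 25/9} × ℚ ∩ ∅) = ∅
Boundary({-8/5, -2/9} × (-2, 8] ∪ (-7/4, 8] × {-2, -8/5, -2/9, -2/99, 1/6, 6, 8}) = ({-8/5, -2/9} × [-2, 8]) ∪ ([-7/4, 8] × {-2, -8/5, -2/9, -2/99, 1/6, 6, 8})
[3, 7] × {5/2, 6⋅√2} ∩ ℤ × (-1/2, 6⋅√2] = {3, 4, …, 7} × {5/2, 6⋅√2}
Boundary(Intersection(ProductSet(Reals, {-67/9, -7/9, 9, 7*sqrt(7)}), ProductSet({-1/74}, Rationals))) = ProductSet({-1/74}, {-67/9, -7/9, 9})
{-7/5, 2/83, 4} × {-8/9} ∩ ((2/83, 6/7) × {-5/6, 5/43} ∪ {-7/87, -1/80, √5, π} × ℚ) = ∅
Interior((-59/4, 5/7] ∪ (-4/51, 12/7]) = (-59/4, 12/7)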